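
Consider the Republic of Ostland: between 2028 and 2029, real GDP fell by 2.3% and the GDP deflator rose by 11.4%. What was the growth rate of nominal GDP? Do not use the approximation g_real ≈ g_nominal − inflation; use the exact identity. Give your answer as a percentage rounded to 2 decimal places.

8.84%

(1 + g_nom) = (1 + g_real)(1 + π) = 0.9770 × 1.1140 = 1.08838.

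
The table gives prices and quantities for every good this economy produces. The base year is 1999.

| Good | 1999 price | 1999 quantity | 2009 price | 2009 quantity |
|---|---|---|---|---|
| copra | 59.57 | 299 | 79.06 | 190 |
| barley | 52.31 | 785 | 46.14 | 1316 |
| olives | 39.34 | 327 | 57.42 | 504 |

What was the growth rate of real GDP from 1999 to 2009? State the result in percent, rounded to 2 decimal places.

Real GDP 1999 = Nominal GDP 1999 = 59.57·299 + 52.31·785 + 39.34·327 = 71738.96.
Real GDP 2009 (at 1999 prices) = 59.57·190 + 52.31·1316 + 39.34·504 = 99985.62.
Real growth = 99985.62/71738.96 − 1 = 0.3937.

39.37%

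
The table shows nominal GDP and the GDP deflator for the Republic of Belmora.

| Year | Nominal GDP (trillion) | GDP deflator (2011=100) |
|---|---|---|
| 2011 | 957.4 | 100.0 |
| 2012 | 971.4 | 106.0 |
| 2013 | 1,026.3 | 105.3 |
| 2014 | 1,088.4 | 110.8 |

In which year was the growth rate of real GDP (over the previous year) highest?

2013

2012: real = 971.4/1.060 = 916.42; growth vs 2011 (957.40) = -4.28%.
2013: real = 1026.3/1.053 = 974.64; growth vs 2012 (916.42) = 6.35%.
2014: real = 1088.4/1.108 = 982.31; growth vs 2013 (974.64) = 0.79%.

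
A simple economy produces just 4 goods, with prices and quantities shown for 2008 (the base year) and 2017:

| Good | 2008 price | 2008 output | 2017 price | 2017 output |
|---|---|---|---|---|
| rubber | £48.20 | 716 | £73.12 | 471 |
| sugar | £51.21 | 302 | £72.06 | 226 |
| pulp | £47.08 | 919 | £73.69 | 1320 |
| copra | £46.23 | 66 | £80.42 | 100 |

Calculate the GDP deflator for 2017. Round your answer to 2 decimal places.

154.43

Nominal GDP 2017 = 73.12·471 + 72.06·226 + 73.69·1320 + 80.42·100 = 156037.88.
Real GDP 2017 (at 2008 prices) = 48.20·471 + 51.21·226 + 47.08·1320 + 46.23·100 = 101044.26.
Deflator = Nominal/Real × 100 = 156037.88/101044.26 × 100 = 154.425.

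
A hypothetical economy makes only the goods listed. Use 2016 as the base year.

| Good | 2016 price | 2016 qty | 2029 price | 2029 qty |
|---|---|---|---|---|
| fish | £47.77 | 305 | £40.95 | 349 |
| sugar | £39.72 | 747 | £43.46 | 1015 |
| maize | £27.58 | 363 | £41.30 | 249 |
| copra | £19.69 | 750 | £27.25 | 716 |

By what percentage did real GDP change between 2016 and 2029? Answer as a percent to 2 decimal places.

12.94%

Real GDP 2016 = Nominal GDP 2016 = 47.77·305 + 39.72·747 + 27.58·363 + 19.69·750 = 69019.73.
Real GDP 2029 (at 2016 prices) = 47.77·349 + 39.72·1015 + 27.58·249 + 19.69·716 = 77952.99.
Real growth = 77952.99/69019.73 − 1 = 0.1294.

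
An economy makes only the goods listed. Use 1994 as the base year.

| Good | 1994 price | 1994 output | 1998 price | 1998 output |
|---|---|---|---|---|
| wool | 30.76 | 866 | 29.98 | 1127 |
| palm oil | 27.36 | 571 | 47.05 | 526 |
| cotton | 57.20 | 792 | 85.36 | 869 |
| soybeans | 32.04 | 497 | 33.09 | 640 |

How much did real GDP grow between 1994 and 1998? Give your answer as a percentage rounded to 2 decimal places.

Real GDP 1994 = Nominal GDP 1994 = 30.76·866 + 27.36·571 + 57.20·792 + 32.04·497 = 103487.00.
Real GDP 1998 (at 1994 prices) = 30.76·1127 + 27.36·526 + 57.20·869 + 32.04·640 = 119270.28.
Real growth = 119270.28/103487.00 − 1 = 0.1525.

15.25%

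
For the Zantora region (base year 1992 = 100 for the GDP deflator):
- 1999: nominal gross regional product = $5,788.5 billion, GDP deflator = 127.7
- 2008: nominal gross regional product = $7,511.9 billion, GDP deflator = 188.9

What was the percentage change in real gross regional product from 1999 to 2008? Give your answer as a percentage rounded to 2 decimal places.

Real gross regional product 1999 = 5788.5 / 1.277 = 4532.89.
Real gross regional product 2008 = 7511.9 / 1.889 = 3976.65.
Real growth = 3976.65 / 4532.89 − 1 = -0.1227.

-12.27%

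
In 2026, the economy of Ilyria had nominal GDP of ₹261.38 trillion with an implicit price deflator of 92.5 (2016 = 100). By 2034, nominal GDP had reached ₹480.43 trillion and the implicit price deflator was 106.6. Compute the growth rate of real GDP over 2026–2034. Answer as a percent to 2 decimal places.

Deflate each year: 2026 → 261.38/0.925 = 282.57; 2034 → 480.43/1.066 = 450.68.
So real GDP changed by 450.68/282.57 − 1 = 0.5949, i.e. 59.49%.

59.49%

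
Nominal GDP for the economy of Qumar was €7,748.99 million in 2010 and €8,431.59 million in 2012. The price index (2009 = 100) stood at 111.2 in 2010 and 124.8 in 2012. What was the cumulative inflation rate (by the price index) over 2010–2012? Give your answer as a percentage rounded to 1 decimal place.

Price-level change = 124.8 / 111.2 − 1 = 0.1223.

12.2%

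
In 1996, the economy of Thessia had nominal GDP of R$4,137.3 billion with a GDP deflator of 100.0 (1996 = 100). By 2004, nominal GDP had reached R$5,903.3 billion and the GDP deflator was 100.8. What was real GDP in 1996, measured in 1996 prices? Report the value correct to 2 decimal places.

R$4,137.30 billion

Real GDP = Nominal / (GDP deflator/100) = 4137.3 / 1.000 = 4137.30.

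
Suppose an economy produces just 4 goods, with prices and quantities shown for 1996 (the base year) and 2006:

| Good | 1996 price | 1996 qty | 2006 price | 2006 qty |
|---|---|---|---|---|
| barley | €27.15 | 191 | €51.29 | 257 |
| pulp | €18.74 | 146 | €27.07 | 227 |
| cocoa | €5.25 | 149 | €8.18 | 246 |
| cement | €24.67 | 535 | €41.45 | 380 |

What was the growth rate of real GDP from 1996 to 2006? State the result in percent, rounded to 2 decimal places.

Real GDP 1996 = Nominal GDP 1996 = 27.15·191 + 18.74·146 + 5.25·149 + 24.67·535 = 21902.39.
Real GDP 2006 (at 1996 prices) = 27.15·257 + 18.74·227 + 5.25·246 + 24.67·380 = 21897.63.
Real growth = 21897.63/21902.39 − 1 = -0.0002.

-0.02%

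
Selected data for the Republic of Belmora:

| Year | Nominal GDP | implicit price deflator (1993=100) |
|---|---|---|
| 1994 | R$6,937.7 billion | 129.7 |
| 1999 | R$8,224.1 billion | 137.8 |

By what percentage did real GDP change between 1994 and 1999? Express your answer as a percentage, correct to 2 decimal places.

11.57%

Deflate each year: 1994 → 6937.7/1.297 = 5349.04; 1999 → 8224.1/1.378 = 5968.14.
So real GDP changed by 5968.14/5349.04 − 1 = 0.1157, i.e. 11.57%.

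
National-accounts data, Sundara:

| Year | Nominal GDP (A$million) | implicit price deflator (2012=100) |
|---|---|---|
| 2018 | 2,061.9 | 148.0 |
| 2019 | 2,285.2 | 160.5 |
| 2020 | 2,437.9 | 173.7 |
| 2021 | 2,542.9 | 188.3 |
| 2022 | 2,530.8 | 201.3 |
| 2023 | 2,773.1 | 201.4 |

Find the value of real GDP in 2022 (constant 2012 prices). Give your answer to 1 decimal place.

Real GDP 2022 = 2530.8 / 2.013 = 1257.23.

A$1,257.2 million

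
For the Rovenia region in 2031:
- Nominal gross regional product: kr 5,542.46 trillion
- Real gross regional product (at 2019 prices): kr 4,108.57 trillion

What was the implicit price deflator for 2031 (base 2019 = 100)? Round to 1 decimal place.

implicit price deflator = (Nominal / Real) × 100 = 5542.46 / 4108.57 × 100 = 134.90.

134.9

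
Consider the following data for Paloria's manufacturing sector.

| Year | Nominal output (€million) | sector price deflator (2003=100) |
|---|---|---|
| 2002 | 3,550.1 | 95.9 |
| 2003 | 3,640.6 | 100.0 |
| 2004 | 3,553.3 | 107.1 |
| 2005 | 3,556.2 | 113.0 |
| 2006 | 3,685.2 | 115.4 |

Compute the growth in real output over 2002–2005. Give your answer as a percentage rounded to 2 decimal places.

-14.99%

Real output 2002 = 3550.1/0.959 = 3701.88.
Real output 2005 = 3556.2/1.130 = 3147.08.
Change = 3147.08/3701.88 − 1 = -0.1499.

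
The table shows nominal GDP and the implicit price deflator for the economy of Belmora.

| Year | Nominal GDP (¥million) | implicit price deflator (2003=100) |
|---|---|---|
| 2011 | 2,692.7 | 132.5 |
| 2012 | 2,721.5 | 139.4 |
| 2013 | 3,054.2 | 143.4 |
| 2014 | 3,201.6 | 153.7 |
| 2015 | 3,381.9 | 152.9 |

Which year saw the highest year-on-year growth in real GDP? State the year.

2013

2012: real = 2721.5/1.394 = 1952.30; growth vs 2011 (2032.23) = -3.93%.
2013: real = 3054.2/1.434 = 2129.85; growth vs 2012 (1952.30) = 9.09%.
2014: real = 3201.6/1.537 = 2083.02; growth vs 2013 (2129.85) = -2.20%.
2015: real = 3381.9/1.529 = 2211.84; growth vs 2014 (2083.02) = 6.18%.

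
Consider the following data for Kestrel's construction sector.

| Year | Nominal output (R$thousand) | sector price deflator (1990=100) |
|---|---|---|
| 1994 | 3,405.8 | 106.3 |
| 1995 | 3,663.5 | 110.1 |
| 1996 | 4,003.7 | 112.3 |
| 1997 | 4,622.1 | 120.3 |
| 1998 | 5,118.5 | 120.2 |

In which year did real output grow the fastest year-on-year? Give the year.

1998

1995: real = 3663.5/1.101 = 3327.43; growth vs 1994 (3203.95) = 3.85%.
1996: real = 4003.7/1.123 = 3565.18; growth vs 1995 (3327.43) = 7.15%.
1997: real = 4622.1/1.203 = 3842.14; growth vs 1996 (3565.18) = 7.77%.
1998: real = 5118.5/1.202 = 4258.32; growth vs 1997 (3842.14) = 10.83%.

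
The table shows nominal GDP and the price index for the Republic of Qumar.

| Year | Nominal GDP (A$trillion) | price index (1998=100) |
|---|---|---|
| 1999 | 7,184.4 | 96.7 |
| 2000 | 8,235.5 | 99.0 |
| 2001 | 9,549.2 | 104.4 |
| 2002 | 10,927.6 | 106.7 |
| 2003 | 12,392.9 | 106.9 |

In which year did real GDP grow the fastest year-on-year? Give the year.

2000: real = 8235.5/0.990 = 8318.69; growth vs 1999 (7429.58) = 11.97%.
2001: real = 9549.2/1.044 = 9146.74; growth vs 2000 (8318.69) = 9.95%.
2002: real = 10927.6/1.067 = 10241.42; growth vs 2001 (9146.74) = 11.97%.
2003: real = 12392.9/1.069 = 11592.98; growth vs 2002 (10241.42) = 13.20%.

2003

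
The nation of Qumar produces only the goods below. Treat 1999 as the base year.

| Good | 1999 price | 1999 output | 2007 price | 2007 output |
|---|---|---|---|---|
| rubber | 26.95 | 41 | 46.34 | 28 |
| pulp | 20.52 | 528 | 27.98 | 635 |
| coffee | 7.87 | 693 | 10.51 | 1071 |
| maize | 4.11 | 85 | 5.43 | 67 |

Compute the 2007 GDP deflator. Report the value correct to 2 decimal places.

136.44

Nominal GDP 2007 = 46.34·28 + 27.98·635 + 10.51·1071 + 5.43·67 = 30684.84.
Real GDP 2007 (at 1999 prices) = 26.95·28 + 20.52·635 + 7.87·1071 + 4.11·67 = 22488.94.
Deflator = Nominal/Real × 100 = 30684.84/22488.94 × 100 = 136.444.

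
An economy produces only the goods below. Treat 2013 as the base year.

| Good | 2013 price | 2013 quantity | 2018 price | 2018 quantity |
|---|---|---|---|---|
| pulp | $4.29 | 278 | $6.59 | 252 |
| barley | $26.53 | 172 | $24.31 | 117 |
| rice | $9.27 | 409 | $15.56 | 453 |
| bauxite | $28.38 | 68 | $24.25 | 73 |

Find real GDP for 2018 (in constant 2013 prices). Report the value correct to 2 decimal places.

$10456.14

Real GDP 2018 = Σ (p_2013 × q_2018) = 4.29·252 + 26.53·117 + 9.27·453 + 28.38·73 = 10456.14.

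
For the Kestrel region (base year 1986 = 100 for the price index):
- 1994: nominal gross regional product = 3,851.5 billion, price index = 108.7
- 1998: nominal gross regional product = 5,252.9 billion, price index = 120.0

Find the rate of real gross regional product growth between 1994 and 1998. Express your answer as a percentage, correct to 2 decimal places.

23.54%

Real gross regional product 1994 = 3851.5 / 1.087 = 3543.24.
Real gross regional product 1998 = 5252.9 / 1.200 = 4377.42.
Real growth = 4377.42 / 3543.24 − 1 = 0.2354.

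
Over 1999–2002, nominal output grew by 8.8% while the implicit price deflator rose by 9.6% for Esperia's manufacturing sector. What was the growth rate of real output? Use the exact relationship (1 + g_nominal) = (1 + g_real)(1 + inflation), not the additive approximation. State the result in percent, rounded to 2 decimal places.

-0.73%

(1 + g_nom) = (1 + g_real)(1 + π), so g_real = 1.0880 / 1.0960 − 1 = -0.00730.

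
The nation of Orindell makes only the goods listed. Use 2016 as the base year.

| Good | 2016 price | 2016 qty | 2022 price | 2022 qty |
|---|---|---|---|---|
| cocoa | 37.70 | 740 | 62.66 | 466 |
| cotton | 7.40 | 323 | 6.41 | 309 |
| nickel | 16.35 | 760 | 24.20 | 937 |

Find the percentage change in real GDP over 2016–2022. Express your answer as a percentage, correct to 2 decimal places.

Real GDP 2016 = Nominal GDP 2016 = 37.70·740 + 7.40·323 + 16.35·760 = 42714.20.
Real GDP 2022 (at 2016 prices) = 37.70·466 + 7.40·309 + 16.35·937 = 35174.75.
Real growth = 35174.75/42714.20 − 1 = -0.1765.

-17.65%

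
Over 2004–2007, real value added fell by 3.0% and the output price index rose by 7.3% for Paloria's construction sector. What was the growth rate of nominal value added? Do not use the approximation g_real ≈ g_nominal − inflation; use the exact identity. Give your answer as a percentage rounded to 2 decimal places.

4.08%

(1 + g_nom) = (1 + g_real)(1 + π) = 0.9700 × 1.0730 = 1.04081.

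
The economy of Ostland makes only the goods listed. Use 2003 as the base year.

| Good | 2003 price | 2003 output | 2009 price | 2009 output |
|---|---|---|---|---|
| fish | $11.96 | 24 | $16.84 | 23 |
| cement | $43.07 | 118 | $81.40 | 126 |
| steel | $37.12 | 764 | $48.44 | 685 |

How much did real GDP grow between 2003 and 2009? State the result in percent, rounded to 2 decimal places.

Real GDP 2003 = Nominal GDP 2003 = 11.96·24 + 43.07·118 + 37.12·764 = 33728.98.
Real GDP 2009 (at 2003 prices) = 11.96·23 + 43.07·126 + 37.12·685 = 31129.10.
Real growth = 31129.10/33728.98 − 1 = -0.0771.

-7.71%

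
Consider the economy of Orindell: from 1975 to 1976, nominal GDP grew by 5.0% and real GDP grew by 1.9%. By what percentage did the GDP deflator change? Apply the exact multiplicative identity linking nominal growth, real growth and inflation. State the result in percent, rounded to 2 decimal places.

(1 + g_nom) = (1 + g_real)(1 + π), so π = 1.0500 / 1.0190 − 1 = 0.03042.

3.04%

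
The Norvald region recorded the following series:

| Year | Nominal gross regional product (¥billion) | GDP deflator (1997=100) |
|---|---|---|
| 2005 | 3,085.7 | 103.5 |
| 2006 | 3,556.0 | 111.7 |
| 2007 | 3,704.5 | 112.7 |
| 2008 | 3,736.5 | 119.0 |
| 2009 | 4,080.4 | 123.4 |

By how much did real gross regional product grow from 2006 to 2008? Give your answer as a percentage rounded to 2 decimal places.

-1.37%

Real gross regional product 2006 = 3556.0/1.117 = 3183.53.
Real gross regional product 2008 = 3736.5/1.190 = 3139.92.
Change = 3139.92/3183.53 − 1 = -0.0137.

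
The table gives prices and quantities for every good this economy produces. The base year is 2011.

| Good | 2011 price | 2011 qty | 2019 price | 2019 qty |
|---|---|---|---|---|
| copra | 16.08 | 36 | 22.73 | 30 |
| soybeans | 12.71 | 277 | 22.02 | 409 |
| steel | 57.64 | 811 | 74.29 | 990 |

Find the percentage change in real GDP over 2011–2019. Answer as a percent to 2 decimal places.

23.40%

Real GDP 2011 = Nominal GDP 2011 = 16.08·36 + 12.71·277 + 57.64·811 = 50845.59.
Real GDP 2019 (at 2011 prices) = 16.08·30 + 12.71·409 + 57.64·990 = 62744.39.
Real growth = 62744.39/50845.59 − 1 = 0.2340.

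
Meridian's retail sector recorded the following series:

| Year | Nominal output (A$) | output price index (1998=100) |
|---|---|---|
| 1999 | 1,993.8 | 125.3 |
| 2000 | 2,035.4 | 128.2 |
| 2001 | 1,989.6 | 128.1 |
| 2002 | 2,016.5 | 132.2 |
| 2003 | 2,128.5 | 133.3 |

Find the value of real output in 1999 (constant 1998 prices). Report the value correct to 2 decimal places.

Real output 1999 = 1993.8 / 1.253 = 1591.22.

A$1,591.22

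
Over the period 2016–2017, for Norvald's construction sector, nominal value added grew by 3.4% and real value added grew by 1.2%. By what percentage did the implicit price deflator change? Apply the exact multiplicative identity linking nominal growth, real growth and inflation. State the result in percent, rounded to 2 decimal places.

(1 + g_nom) = (1 + g_real)(1 + π), so π = 1.0340 / 1.0120 − 1 = 0.02174.

2.17%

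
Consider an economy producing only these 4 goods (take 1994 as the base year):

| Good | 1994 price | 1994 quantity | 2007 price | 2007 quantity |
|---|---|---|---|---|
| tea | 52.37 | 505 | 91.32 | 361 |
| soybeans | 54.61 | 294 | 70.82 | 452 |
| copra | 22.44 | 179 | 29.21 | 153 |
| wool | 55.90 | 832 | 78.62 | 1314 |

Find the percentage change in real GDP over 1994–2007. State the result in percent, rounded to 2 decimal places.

Real GDP 1994 = Nominal GDP 1994 = 52.37·505 + 54.61·294 + 22.44·179 + 55.90·832 = 93027.75.
Real GDP 2007 (at 1994 prices) = 52.37·361 + 54.61·452 + 22.44·153 + 55.90·1314 = 120475.21.
Real growth = 120475.21/93027.75 − 1 = 0.2950.

29.50%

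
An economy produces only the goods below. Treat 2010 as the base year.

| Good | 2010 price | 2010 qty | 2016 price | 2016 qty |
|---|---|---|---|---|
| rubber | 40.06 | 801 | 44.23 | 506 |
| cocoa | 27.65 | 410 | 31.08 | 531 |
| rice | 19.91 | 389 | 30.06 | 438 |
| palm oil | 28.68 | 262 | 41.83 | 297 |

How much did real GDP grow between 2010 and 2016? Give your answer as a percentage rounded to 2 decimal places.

-11.06%

Real GDP 2010 = Nominal GDP 2010 = 40.06·801 + 27.65·410 + 19.91·389 + 28.68·262 = 58683.71.
Real GDP 2016 (at 2010 prices) = 40.06·506 + 27.65·531 + 19.91·438 + 28.68·297 = 52191.05.
Real growth = 52191.05/58683.71 − 1 = -0.1106.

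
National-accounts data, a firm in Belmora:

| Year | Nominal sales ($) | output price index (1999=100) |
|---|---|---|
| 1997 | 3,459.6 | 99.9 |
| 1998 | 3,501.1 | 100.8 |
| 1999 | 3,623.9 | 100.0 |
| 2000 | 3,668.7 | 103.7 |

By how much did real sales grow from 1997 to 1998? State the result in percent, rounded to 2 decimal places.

Real sales 1997 = 3459.6/0.999 = 3463.06.
Real sales 1998 = 3501.1/1.008 = 3473.31.
Change = 3473.31/3463.06 − 1 = 0.0030.

0.30%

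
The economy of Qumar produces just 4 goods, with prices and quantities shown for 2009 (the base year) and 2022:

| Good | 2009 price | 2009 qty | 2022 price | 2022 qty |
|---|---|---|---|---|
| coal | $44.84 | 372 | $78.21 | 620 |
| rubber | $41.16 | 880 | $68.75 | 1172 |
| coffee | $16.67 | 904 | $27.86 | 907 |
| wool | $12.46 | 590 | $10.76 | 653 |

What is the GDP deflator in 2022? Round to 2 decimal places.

162.50

Nominal GDP 2022 = 78.21·620 + 68.75·1172 + 27.86·907 + 10.76·653 = 161360.50.
Real GDP 2022 (at 2009 prices) = 44.84·620 + 41.16·1172 + 16.67·907 + 12.46·653 = 99296.39.
Deflator = Nominal/Real × 100 = 161360.50/99296.39 × 100 = 162.504.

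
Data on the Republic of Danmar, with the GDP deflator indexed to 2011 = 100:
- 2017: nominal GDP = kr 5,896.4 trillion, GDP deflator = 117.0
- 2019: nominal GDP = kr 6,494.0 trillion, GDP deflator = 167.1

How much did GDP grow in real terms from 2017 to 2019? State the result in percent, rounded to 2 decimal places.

Deflate each year: 2017 → 5896.4/1.170 = 5039.66; 2019 → 6494.0/1.671 = 3886.30.
So real GDP changed by 3886.30/5039.66 − 1 = -0.2289, i.e. -22.89%.

-22.89%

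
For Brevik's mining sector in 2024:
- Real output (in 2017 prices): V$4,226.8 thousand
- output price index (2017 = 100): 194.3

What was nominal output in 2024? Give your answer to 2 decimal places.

Nominal output = Real × (output price index/100) = 4226.8 × 1.943 = 8212.67.

V$8,212.67 thousand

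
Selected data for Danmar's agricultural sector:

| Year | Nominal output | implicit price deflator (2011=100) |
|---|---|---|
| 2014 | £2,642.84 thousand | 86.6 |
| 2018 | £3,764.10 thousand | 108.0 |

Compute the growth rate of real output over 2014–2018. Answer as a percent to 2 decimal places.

Real output 2014 = 2642.84 / 0.866 = 3051.78.
Real output 2018 = 3764.10 / 1.080 = 3485.28.
Real growth = 3485.28 / 3051.78 − 1 = 0.1420.

14.20%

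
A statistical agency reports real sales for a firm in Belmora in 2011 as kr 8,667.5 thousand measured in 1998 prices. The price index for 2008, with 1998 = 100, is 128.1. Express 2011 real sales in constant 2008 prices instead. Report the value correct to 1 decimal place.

Real sales in 2008 prices = Real sales in 1998 prices × (P_2008/P_1998) = 8667.5 × 1.281 = 11103.07.

kr 11,103.1 thousand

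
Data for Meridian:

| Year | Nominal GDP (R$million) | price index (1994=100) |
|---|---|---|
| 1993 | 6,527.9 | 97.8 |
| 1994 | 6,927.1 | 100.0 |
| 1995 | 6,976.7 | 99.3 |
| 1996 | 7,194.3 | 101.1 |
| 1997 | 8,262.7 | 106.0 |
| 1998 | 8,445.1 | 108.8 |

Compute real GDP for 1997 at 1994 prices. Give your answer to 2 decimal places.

Real GDP 1997 = 8262.7 / 1.060 = 7795.00.

R$7,795.00 million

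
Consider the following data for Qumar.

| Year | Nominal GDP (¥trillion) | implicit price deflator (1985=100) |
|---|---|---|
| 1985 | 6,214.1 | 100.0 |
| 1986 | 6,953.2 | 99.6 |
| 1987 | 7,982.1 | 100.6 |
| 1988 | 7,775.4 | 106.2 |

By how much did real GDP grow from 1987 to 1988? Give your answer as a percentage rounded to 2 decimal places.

-7.73%

Real GDP 1987 = 7982.1/1.006 = 7934.49.
Real GDP 1988 = 7775.4/1.062 = 7321.47.
Change = 7321.47/7934.49 − 1 = -0.0773.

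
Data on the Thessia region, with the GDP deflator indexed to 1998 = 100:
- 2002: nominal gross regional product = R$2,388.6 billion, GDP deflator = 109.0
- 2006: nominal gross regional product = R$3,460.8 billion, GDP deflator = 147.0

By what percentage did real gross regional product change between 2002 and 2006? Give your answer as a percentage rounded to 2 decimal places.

7.43%

Deflate each year: 2002 → 2388.6/1.090 = 2191.38; 2006 → 3460.8/1.470 = 2354.29.
So real gross regional product changed by 2354.29/2191.38 − 1 = 0.0743, i.e. 7.43%.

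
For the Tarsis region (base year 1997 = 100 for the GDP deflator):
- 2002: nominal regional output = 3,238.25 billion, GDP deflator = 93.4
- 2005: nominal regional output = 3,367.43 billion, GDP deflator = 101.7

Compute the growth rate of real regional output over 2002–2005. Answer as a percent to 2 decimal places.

Real regional output 2002 = 3238.25 / 0.934 = 3467.08.
Real regional output 2005 = 3367.43 / 1.017 = 3311.14.
Real growth = 3311.14 / 3467.08 − 1 = -0.0450.

-4.50%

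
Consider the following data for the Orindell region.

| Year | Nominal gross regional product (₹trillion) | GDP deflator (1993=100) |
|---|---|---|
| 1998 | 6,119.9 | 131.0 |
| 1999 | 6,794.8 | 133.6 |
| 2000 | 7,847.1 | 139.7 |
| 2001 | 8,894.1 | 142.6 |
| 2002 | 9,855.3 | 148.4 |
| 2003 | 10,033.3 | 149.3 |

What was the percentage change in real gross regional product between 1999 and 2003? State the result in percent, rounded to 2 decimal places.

Real gross regional product 1999 = 6794.8/1.336 = 5085.93.
Real gross regional product 2003 = 10033.3/1.493 = 6720.23.
Change = 6720.23/5085.93 − 1 = 0.3213.

32.13%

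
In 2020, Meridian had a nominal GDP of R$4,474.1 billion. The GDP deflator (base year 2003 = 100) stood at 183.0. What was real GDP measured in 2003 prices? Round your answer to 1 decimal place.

R$2,444.9 billion

Real GDP = Nominal / (GDP deflator/100) = 4474.1 / 1.830 = 2444.86.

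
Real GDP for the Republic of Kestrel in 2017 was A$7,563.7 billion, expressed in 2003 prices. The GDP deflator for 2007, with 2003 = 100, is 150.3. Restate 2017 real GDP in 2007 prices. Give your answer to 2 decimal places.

A$11,368.24 billion

Real GDP in 2007 prices = Real GDP in 2003 prices × (P_2007/P_2003) = 7563.7 × 1.503 = 11368.24.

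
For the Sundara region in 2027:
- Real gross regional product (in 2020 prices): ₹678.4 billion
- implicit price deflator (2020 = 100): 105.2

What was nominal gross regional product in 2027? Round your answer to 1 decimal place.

Nominal gross regional product = Real × (implicit price deflator/100) = 678.4 × 1.052 = 713.68.

₹713.7 billion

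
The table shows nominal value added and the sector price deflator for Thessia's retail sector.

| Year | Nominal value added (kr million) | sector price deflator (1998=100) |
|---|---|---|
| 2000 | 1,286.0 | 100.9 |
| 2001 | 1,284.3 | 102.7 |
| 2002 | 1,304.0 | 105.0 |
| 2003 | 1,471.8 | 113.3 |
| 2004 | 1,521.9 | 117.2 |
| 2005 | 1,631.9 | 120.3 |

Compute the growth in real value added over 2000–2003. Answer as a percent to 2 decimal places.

1.92%

Real value added 2000 = 1286.0/1.009 = 1274.53.
Real value added 2003 = 1471.8/1.133 = 1299.03.
Change = 1299.03/1274.53 − 1 = 0.0192.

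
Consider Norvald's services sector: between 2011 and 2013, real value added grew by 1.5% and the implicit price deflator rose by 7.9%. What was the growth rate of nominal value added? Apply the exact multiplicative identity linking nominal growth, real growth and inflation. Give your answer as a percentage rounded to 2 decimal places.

(1 + g_nom) = (1 + g_real)(1 + π) = 1.0150 × 1.0790 = 1.09519.

9.52%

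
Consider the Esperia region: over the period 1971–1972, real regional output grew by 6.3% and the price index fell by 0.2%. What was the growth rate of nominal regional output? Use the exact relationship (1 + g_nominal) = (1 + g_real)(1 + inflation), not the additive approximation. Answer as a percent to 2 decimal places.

(1 + g_nom) = (1 + g_real)(1 + π) = 1.0630 × 0.9980 = 1.06087.

6.09%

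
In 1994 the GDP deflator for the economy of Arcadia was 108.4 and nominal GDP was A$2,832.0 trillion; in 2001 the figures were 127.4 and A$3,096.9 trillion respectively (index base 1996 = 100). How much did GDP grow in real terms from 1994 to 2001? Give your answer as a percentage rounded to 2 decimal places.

Real GDP 1994 = 2832.0 / 1.084 = 2612.55.
Real GDP 2001 = 3096.9 / 1.274 = 2430.85.
Real growth = 2430.85 / 2612.55 − 1 = -0.0695.

-6.95%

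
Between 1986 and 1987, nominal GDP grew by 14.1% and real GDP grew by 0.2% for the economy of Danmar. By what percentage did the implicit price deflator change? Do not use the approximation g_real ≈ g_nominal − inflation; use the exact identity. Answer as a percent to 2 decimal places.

(1 + g_nom) = (1 + g_real)(1 + π), so π = 1.1410 / 1.0020 − 1 = 0.13872.

13.87%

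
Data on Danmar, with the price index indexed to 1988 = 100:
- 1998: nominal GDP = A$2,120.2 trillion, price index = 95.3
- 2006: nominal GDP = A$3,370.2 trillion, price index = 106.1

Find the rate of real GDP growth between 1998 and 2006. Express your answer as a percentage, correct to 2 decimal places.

42.78%

Real GDP 1998 = 2120.2 / 0.953 = 2224.76.
Real GDP 2006 = 3370.2 / 1.061 = 3176.44.
Real growth = 3176.44 / 2224.76 − 1 = 0.4278.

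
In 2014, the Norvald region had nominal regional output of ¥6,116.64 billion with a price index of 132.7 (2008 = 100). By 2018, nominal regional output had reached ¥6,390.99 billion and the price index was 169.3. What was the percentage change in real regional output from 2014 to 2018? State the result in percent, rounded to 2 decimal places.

Real regional output 2014 = 6116.64 / 1.327 = 4609.37.
Real regional output 2018 = 6390.99 / 1.693 = 3774.95.
Real growth = 3774.95 / 4609.37 − 1 = -0.1810.

-18.10%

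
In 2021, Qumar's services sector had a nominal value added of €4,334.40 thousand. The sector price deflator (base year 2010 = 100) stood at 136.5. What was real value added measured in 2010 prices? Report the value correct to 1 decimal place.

€3,175.4 thousand

Real value added = Nominal / (sector price deflator/100) = 4334.40 / 1.365 = 3175.38.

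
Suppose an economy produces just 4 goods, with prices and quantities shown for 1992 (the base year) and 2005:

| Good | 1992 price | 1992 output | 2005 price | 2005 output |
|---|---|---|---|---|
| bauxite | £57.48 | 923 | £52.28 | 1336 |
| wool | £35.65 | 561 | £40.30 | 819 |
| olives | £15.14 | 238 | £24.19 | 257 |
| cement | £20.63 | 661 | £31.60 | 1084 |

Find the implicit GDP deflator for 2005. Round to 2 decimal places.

108.38

Nominal GDP 2005 = 52.28·1336 + 40.30·819 + 24.19·257 + 31.60·1084 = 143323.01.
Real GDP 2005 (at 1992 prices) = 57.48·1336 + 35.65·819 + 15.14·257 + 20.63·1084 = 132244.53.
Deflator = Nominal/Real × 100 = 143323.01/132244.53 × 100 = 108.377.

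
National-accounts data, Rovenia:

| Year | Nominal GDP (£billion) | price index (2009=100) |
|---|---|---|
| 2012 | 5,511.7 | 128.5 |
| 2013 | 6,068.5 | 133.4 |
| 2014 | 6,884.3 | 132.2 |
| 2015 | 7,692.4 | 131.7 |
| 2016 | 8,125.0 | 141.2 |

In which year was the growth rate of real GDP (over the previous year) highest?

2014

2013: real = 6068.5/1.334 = 4549.10; growth vs 2012 (4289.26) = 6.06%.
2014: real = 6884.3/1.322 = 5207.49; growth vs 2013 (4549.10) = 14.47%.
2015: real = 7692.4/1.317 = 5840.85; growth vs 2014 (5207.49) = 12.16%.
2016: real = 8125.0/1.412 = 5754.25; growth vs 2015 (5840.85) = -1.48%.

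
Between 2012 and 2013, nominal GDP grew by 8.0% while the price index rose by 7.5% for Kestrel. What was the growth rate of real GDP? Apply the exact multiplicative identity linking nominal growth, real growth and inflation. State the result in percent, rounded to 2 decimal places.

0.47%

(1 + g_nom) = (1 + g_real)(1 + π), so g_real = 1.0800 / 1.0750 − 1 = 0.00465.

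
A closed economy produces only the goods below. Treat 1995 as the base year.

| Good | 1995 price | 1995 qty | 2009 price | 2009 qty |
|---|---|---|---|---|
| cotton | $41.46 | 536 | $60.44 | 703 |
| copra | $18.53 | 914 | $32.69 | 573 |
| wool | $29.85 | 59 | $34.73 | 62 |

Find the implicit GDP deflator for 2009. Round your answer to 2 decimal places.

Nominal GDP 2009 = 60.44·703 + 32.69·573 + 34.73·62 = 63373.95.
Real GDP 2009 (at 1995 prices) = 41.46·703 + 18.53·573 + 29.85·62 = 41614.77.
Deflator = Nominal/Real × 100 = 63373.95/41614.77 × 100 = 152.287.

152.29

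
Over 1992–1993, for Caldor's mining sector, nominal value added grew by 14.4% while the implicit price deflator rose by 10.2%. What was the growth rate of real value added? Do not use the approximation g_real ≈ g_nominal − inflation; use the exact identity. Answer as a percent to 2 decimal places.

3.81%

(1 + g_nom) = (1 + g_real)(1 + π), so g_real = 1.1440 / 1.1020 − 1 = 0.03811.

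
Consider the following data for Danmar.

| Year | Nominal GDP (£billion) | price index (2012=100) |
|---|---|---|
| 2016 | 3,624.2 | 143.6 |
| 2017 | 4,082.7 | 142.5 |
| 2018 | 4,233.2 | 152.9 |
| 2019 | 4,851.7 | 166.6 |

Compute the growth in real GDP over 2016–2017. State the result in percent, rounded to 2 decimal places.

13.52%

Real GDP 2016 = 3624.2/1.436 = 2523.82.
Real GDP 2017 = 4082.7/1.425 = 2865.05.
Change = 2865.05/2523.82 − 1 = 0.1352.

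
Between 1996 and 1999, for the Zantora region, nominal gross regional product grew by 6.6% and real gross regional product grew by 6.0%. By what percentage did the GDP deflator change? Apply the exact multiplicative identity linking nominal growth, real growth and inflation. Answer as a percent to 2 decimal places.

0.57%

(1 + g_nom) = (1 + g_real)(1 + π), so π = 1.0660 / 1.0600 − 1 = 0.00566.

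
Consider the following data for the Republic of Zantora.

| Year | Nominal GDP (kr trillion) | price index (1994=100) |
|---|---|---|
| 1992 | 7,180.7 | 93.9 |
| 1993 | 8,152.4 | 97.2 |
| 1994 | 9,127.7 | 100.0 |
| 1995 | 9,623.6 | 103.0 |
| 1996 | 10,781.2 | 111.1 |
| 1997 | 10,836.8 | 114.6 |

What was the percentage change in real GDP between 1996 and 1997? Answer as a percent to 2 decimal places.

-2.55%

Real GDP 1996 = 10781.2/1.111 = 9704.05.
Real GDP 1997 = 10836.8/1.146 = 9456.20.
Change = 9456.20/9704.05 − 1 = -0.0255.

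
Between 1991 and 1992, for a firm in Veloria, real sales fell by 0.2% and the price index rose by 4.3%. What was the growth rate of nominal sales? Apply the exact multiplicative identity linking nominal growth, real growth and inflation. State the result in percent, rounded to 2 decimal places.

4.09%

(1 + g_nom) = (1 + g_real)(1 + π) = 0.9980 × 1.0430 = 1.04091.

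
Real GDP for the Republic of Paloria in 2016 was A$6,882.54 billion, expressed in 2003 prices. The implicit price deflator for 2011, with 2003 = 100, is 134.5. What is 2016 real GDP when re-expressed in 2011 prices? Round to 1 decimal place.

A$9,257.0 billion

Real GDP in 2011 prices = Real GDP in 2003 prices × (P_2011/P_2003) = 6882.54 × 1.345 = 9257.02.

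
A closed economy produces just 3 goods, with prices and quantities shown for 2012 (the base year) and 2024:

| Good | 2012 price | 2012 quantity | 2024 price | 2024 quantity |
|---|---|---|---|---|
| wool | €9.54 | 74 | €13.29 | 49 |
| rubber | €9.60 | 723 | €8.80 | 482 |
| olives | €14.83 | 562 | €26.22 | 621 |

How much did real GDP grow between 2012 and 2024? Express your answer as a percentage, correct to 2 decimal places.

-10.49%

Real GDP 2012 = Nominal GDP 2012 = 9.54·74 + 9.60·723 + 14.83·562 = 15981.22.
Real GDP 2024 (at 2012 prices) = 9.54·49 + 9.60·482 + 14.83·621 = 14304.09.
Real growth = 14304.09/15981.22 − 1 = -0.1049.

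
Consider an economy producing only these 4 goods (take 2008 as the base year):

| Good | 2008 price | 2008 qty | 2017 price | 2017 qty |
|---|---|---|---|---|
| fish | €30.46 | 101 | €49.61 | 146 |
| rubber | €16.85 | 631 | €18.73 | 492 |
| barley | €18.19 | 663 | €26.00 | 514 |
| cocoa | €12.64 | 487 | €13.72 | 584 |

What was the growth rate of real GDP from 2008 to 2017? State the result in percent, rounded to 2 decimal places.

-7.69%

Real GDP 2008 = Nominal GDP 2008 = 30.46·101 + 16.85·631 + 18.19·663 + 12.64·487 = 31924.46.
Real GDP 2017 (at 2008 prices) = 30.46·146 + 16.85·492 + 18.19·514 + 12.64·584 = 29468.78.
Real growth = 29468.78/31924.46 − 1 = -0.0769.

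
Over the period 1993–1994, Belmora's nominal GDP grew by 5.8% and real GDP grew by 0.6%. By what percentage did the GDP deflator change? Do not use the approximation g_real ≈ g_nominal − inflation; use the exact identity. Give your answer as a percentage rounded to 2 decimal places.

(1 + g_nom) = (1 + g_real)(1 + π), so π = 1.0580 / 1.0060 − 1 = 0.05169.

5.17%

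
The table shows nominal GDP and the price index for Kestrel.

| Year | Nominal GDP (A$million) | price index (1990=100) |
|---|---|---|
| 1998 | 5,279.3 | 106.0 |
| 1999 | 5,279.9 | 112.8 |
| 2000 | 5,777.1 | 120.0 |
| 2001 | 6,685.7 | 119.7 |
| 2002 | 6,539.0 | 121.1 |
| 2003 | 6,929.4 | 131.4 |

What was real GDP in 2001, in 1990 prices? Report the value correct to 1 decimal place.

Real GDP 2001 = 6685.7 / 1.197 = 5585.38.

A$5,585.4 million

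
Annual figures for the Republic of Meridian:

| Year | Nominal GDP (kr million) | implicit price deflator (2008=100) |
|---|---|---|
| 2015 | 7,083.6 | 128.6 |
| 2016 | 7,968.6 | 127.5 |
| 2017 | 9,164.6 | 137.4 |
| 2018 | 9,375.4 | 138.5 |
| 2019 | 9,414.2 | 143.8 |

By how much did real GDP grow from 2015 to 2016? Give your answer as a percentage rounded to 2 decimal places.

Real GDP 2015 = 7083.6/1.286 = 5508.24.
Real GDP 2016 = 7968.6/1.275 = 6249.88.
Change = 6249.88/5508.24 − 1 = 0.1346.

13.46%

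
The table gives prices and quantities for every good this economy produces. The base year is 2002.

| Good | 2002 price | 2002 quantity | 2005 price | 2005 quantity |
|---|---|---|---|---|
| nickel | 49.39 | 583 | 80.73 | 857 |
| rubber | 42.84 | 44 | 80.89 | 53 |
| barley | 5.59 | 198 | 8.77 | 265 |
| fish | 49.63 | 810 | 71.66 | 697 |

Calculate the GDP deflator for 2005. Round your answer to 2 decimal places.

155.87

Nominal GDP 2005 = 80.73·857 + 80.89·53 + 8.77·265 + 71.66·697 = 125743.85.
Real GDP 2005 (at 2002 prices) = 49.39·857 + 42.84·53 + 5.59·265 + 49.63·697 = 80671.21.
Deflator = Nominal/Real × 100 = 125743.85/80671.21 × 100 = 155.872.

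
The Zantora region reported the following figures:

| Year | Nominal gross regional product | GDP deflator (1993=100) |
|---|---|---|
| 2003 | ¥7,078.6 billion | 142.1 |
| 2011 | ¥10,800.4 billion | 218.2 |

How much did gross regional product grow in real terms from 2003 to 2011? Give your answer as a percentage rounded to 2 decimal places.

Deflate each year: 2003 → 7078.6/1.421 = 4981.42; 2011 → 10800.4/2.182 = 4949.77.
So real gross regional product changed by 4949.77/4981.42 − 1 = -0.0064, i.e. -0.64%.

-0.64%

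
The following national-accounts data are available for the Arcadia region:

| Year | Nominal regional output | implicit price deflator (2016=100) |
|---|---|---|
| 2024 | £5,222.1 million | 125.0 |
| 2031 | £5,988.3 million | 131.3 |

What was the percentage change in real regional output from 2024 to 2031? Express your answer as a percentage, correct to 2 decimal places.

Deflate each year: 2024 → 5222.1/1.250 = 4177.68; 2031 → 5988.3/1.313 = 4560.78.
So real regional output changed by 4560.78/4177.68 − 1 = 0.0917, i.e. 9.17%.

9.17%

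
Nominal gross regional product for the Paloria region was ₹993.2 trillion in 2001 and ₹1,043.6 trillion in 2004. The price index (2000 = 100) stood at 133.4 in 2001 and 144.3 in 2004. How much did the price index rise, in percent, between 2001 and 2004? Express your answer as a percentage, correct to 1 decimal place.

Price-level change = 144.3 / 133.4 − 1 = 0.0817.

8.2%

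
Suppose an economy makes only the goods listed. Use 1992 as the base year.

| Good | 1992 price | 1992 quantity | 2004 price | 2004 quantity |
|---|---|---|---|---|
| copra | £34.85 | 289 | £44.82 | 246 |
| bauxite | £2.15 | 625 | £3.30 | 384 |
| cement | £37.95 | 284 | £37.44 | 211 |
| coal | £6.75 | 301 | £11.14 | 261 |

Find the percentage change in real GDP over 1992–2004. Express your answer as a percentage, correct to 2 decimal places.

-20.88%

Real GDP 1992 = Nominal GDP 1992 = 34.85·289 + 2.15·625 + 37.95·284 + 6.75·301 = 24224.95.
Real GDP 2004 (at 1992 prices) = 34.85·246 + 2.15·384 + 37.95·211 + 6.75·261 = 19167.90.
Real growth = 19167.90/24224.95 − 1 = -0.2088.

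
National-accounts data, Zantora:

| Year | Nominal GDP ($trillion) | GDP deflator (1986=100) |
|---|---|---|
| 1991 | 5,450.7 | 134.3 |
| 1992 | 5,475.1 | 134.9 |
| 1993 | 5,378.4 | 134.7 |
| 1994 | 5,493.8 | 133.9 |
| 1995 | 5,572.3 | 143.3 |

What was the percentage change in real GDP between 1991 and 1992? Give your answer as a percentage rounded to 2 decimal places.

Real GDP 1991 = 5450.7/1.343 = 4058.60.
Real GDP 1992 = 5475.1/1.349 = 4058.64.
Change = 4058.64/4058.60 − 1 = 0.0000.

0.00%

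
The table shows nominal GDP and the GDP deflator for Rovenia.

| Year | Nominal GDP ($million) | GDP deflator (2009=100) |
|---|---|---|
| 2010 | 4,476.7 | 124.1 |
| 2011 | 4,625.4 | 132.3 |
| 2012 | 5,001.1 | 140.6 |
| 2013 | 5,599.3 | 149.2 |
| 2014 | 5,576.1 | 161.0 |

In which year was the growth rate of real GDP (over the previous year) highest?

2011: real = 4625.4/1.323 = 3496.15; growth vs 2010 (3607.33) = -3.08%.
2012: real = 5001.1/1.406 = 3556.97; growth vs 2011 (3496.15) = 1.74%.
2013: real = 5599.3/1.492 = 3752.88; growth vs 2012 (3556.97) = 5.51%.
2014: real = 5576.1/1.610 = 3463.42; growth vs 2013 (3752.88) = -7.71%.

2013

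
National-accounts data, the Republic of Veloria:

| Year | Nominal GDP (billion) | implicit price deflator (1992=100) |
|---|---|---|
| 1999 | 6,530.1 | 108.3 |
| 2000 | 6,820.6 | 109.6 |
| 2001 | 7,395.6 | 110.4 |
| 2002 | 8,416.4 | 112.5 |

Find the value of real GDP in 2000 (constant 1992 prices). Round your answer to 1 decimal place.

Real GDP 2000 = 6820.6 / 1.096 = 6223.18.

6,223.2 billion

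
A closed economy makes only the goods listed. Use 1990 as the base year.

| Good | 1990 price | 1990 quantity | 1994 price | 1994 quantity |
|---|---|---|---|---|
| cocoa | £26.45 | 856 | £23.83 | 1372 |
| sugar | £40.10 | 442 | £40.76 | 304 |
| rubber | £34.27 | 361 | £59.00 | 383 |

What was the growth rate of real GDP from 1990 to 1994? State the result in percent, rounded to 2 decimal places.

Real GDP 1990 = Nominal GDP 1990 = 26.45·856 + 40.10·442 + 34.27·361 = 52736.87.
Real GDP 1994 (at 1990 prices) = 26.45·1372 + 40.10·304 + 34.27·383 = 61605.21.
Real growth = 61605.21/52736.87 − 1 = 0.1682.

16.82%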